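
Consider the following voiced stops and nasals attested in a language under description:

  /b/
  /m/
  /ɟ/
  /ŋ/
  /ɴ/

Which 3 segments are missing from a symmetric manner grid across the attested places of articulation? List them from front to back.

place of articulation  oral stop  nasal   
bilabial          b         m       
palatal           ɟ         —       
velar             —         ŋ       
uvular            —         ɴ       
Gaps, from front to back: palatal lacks nasal (/ɲ/); velar lacks oral stop (/ɡ/); uvular lacks oral stop (/ɢ/).

/ɲ/, /ɡ/, /ɢ/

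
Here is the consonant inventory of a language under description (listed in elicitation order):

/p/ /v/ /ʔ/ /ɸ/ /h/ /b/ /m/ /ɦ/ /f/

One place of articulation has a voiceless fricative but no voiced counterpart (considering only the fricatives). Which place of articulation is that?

bilabial

bilabial: voiceless /ɸ/, voiced —.
labiodental: voiceless /f/, voiced /v/.
glottal: voiceless /h/, voiced /ɦ/.
Every place of articulation has a voiced member except bilabial, where /β/ would be expected.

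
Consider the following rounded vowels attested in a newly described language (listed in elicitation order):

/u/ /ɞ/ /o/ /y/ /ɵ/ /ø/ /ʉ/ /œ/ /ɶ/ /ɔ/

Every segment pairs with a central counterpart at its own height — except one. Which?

High: /y/ ~ /ʉ/ ~ /u/
High-mid: /ø/ ~ /ɵ/ ~ /o/
Low-mid: /œ/ ~ /ɞ/ ~ /ɔ/
Low: only /ɶ/ (front); no central partner.
So /ɶ/ is the unpaired segment.

/ɶ/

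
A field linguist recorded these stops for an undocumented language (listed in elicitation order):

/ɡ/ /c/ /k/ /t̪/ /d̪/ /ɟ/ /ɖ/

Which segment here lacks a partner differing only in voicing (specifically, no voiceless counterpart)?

/ɖ/

Dental: /t̪/ ~ /d̪/
Palatal: /c/ ~ /ɟ/
Velar: /k/ ~ /ɡ/
Retroflex: only /ɖ/ (voiced); no voiceless partner.
So /ɖ/ is the unpaired segment.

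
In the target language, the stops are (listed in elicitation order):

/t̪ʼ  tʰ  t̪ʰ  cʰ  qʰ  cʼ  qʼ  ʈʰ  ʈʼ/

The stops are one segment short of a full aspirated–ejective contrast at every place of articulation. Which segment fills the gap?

/tʼ/

Aspirated: /t̪ʰ/ (dental), /tʰ/ (alveolar), /ʈʰ/ (retroflex), /cʰ/ (palatal), /qʰ/ (uvular).
Ejective: /t̪ʼ/ (dental), /ʈʼ/ (retroflex), /cʼ/ (palatal), /qʼ/ (uvular).
The alveolar row has no ejective member, so the gap is the ejective alveolar stop /tʼ/.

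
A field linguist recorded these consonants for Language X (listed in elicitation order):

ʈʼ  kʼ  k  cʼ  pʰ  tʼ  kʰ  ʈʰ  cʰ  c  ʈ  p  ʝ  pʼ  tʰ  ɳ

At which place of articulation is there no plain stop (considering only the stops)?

bilabial: plain /p/, aspirated /pʰ/, ejective /pʼ/.
alveolar: plain —, aspirated /tʰ/, ejective /tʼ/.
retroflex: plain /ʈ/, aspirated /ʈʰ/, ejective /ʈʼ/.
palatal: plain /c/, aspirated /cʰ/, ejective /cʼ/.
velar: plain /k/, aspirated /kʰ/, ejective /kʼ/.
Every place of articulation has a plain member except alveolar, where /t/ would be expected.

alveolar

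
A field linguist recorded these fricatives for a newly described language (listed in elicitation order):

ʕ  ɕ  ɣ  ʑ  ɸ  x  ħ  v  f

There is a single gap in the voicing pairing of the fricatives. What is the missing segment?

bilabial: voiceless /ɸ/, voiced —.
labiodental: voiceless /f/, voiced /v/.
alveolo-palatal: voiceless /ɕ/, voiced /ʑ/.
velar: voiceless /x/, voiced /ɣ/.
pharyngeal: voiceless /ħ/, voiced /ʕ/.
The bilabial row has no voiced member, so the gap is the voiced bilabial fricative /β/.

/β/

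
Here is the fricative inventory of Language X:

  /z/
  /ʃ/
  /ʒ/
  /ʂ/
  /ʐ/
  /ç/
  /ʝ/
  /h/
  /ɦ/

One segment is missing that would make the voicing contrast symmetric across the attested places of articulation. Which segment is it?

alveolar: voiceless —, voiced /z/.
postalveolar: voiceless /ʃ/, voiced /ʒ/.
retroflex: voiceless /ʂ/, voiced /ʐ/.
palatal: voiceless /ç/, voiced /ʝ/.
glottal: voiceless /h/, voiced /ɦ/.
The alveolar row has no voiceless member, so the gap is the voiceless alveolar fricative /s/.

/s/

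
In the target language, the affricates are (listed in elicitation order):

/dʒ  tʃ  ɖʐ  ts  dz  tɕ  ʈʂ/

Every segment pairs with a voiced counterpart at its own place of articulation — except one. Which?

/tɕ/

Alveolar: /ts/ ~ /dz/
Postalveolar: /tʃ/ ~ /dʒ/
Retroflex: /ʈʂ/ ~ /ɖʐ/
Alveolo-palatal: only /tɕ/ (voiceless); no voiced partner.
So /tɕ/ is the unpaired segment.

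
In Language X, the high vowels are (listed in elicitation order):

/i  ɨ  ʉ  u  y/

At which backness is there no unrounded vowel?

back

front: unrounded /i/, rounded /y/.
central: unrounded /ɨ/, rounded /ʉ/.
back: unrounded —, rounded /u/.
Every backness has an unrounded member except back, where /ɯ/ would be expected.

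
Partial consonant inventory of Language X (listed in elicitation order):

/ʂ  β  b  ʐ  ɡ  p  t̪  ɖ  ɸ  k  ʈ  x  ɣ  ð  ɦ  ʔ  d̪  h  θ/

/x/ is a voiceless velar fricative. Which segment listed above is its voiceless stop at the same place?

/k/

The voiceless stop at the same place is a voiceless velar stop — in this inventory, /k/.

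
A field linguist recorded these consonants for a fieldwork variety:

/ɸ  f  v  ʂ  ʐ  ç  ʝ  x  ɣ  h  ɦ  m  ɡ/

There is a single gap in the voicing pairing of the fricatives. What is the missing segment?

place of articulation  voiceless  voiced  
bilabial          ɸ         —       
labiodental       f         v       
retroflex         ʂ         ʐ       
palatal           ç         ʝ       
velar             x         ɣ       
glottal           h         ɦ       
The bilabial row has no voiced member, so the gap is the voiced bilabial fricative /β/.

/β/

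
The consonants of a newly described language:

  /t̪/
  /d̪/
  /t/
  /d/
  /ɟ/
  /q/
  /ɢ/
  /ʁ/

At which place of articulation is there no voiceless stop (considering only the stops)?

dental: voiceless /t̪/, voiced /d̪/.
alveolar: voiceless /t/, voiced /d/.
palatal: voiceless —, voiced /ɟ/.
uvular: voiceless /q/, voiced /ɢ/.
Every place of articulation has a voiceless member except palatal, where /c/ would be expected.

palatal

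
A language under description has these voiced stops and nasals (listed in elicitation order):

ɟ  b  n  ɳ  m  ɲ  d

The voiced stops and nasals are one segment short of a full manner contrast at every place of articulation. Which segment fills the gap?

Oral stop: /b/ (bilabial), /d/ (alveolar), /ɟ/ (palatal).
Nasal: /m/ (bilabial), /n/ (alveolar), /ɳ/ (retroflex), /ɲ/ (palatal).
The retroflex row has no oral stop member, so the gap is the retroflex oral stop /ɖ/.

/ɖ/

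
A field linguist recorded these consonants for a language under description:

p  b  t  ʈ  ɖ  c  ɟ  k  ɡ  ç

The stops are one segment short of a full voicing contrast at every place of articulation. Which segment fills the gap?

/d/

bilabial: voiceless /p/, voiced /b/.
alveolar: voiceless /t/, voiced —.
retroflex: voiceless /ʈ/, voiced /ɖ/.
palatal: voiceless /c/, voiced /ɟ/.
velar: voiceless /k/, voiced /ɡ/.
The alveolar row has no voiced member, so the gap is the voiced alveolar stop /d/.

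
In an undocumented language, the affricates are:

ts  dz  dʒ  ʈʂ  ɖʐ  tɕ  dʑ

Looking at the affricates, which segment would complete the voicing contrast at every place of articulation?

/tʃ/

place of articulation  voiceless  voiced  
alveolar          ts        dz      
postalveolar      —         dʒ      
retroflex         ʈʂ        ɖʐ      
alveolo-palatal   tɕ        dʑ      
The postalveolar row has no voiceless member, so the gap is the voiceless postalveolar affricate /tʃ/.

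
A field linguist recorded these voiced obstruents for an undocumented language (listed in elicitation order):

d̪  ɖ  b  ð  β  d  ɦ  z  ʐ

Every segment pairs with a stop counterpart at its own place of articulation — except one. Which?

Bilabial: /b/ ~ /β/
Dental: /d̪/ ~ /ð/
Alveolar: /d/ ~ /z/
Retroflex: /ɖ/ ~ /ʐ/
Glottal: only /ɦ/ (fricative); no stop partner.
So /ɦ/ is the unpaired segment.

/ɦ/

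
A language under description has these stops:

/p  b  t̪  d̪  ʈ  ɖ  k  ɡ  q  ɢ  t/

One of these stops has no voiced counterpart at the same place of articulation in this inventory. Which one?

/t/

Bilabial: /p/ ~ /b/
Dental: /t̪/ ~ /d̪/
Retroflex: /ʈ/ ~ /ɖ/
Velar: /k/ ~ /ɡ/
Uvular: /q/ ~ /ɢ/
Alveolar: only /t/ (voiceless); no voiced partner.
So /t/ is the unpaired segment.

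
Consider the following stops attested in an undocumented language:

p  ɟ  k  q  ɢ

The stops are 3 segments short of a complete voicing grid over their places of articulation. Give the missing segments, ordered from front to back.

bilabial: voiceless /p/, voiced —.
palatal: voiceless —, voiced /ɟ/.
velar: voiceless /k/, voiced —.
uvular: voiceless /q/, voiced /ɢ/.
Gaps, from front to back: bilabial lacks voiced (/b/); palatal lacks voiceless (/c/); velar lacks voiced (/ɡ/).

/b/, /c/, /ɡ/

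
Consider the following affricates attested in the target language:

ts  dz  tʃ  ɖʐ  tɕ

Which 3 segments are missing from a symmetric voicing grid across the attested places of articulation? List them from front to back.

alveolar: voiceless /ts/, voiced /dz/.
postalveolar: voiceless /tʃ/, voiced —.
retroflex: voiceless —, voiced /ɖʐ/.
alveolo-palatal: voiceless /tɕ/, voiced —.
Gaps, from front to back: postalveolar lacks voiced (/dʒ/); retroflex lacks voiceless (/ʈʂ/); alveolo-palatal lacks voiced (/dʑ/).

/dʒ/, /ʈʂ/, /dʑ/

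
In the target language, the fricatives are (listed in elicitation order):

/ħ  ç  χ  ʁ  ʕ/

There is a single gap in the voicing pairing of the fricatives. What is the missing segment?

place of articulation  voiceless  voiced  
palatal           ç         —       
uvular            χ         ʁ       
pharyngeal        ħ         ʕ       
The palatal row has no voiced member, so the gap is the voiced palatal fricative /ʝ/.

/ʝ/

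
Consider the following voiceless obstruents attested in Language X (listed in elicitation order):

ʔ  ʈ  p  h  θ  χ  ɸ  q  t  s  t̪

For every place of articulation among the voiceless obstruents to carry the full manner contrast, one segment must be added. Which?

bilabial: stop /p/, fricative /ɸ/.
dental: stop /t̪/, fricative /θ/.
alveolar: stop /t/, fricative /s/.
retroflex: stop /ʈ/, fricative —.
uvular: stop /q/, fricative /χ/.
glottal: stop /ʔ/, fricative /h/.
The retroflex row has no fricative member, so the gap is the retroflex fricative /ʂ/.

/ʂ/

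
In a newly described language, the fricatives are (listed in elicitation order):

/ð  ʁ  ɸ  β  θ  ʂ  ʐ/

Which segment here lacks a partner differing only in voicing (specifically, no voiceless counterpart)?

Bilabial: /ɸ/ ~ /β/
Dental: /θ/ ~ /ð/
Retroflex: /ʂ/ ~ /ʐ/
Uvular: only /ʁ/ (voiced); no voiceless partner.
So /ʁ/ is the unpaired segment.

/ʁ/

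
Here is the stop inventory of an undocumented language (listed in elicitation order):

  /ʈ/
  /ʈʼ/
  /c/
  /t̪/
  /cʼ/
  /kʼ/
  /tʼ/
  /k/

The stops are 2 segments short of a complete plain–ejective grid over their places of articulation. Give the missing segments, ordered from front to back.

/t̪ʼ/, /t/

dental: plain /t̪/, ejective —.
alveolar: plain —, ejective /tʼ/.
retroflex: plain /ʈ/, ejective /ʈʼ/.
palatal: plain /c/, ejective /cʼ/.
velar: plain /k/, ejective /kʼ/.
Gaps, from front to back: dental lacks ejective (/t̪ʼ/); alveolar lacks plain (/t/).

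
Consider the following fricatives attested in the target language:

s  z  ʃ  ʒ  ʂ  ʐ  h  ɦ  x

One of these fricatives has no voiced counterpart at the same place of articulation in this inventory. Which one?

Alveolar: /s/ ~ /z/
Postalveolar: /ʃ/ ~ /ʒ/
Retroflex: /ʂ/ ~ /ʐ/
Glottal: /h/ ~ /ɦ/
Velar: only /x/ (voiceless); no voiced partner.
So /x/ is the unpaired segment.

/x/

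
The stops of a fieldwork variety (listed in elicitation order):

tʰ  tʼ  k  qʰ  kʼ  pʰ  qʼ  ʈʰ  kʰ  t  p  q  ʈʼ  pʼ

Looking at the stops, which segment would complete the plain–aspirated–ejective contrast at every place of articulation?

place of articulation  plain     aspirated  ejective
bilabial          p         pʰ        pʼ      
alveolar          t         tʰ        tʼ      
retroflex         —         ʈʰ        ʈʼ      
velar             k         kʰ        kʼ      
uvular            q         qʰ        qʼ      
The retroflex row has no plain member, so the gap is the plain retroflex stop /ʈ/.

/ʈ/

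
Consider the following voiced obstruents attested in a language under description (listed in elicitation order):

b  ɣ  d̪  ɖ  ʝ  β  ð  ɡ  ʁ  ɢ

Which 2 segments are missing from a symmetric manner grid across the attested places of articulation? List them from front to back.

/ʐ/, /ɟ/

Stop: /b/ (bilabial), /d̪/ (dental), /ɖ/ (retroflex), /ɡ/ (velar), /ɢ/ (uvular).
Fricative: /β/ (bilabial), /ð/ (dental), /ʝ/ (palatal), /ɣ/ (velar), /ʁ/ (uvular).
Gaps, from front to back: retroflex lacks fricative (/ʐ/); palatal lacks stop (/ɟ/).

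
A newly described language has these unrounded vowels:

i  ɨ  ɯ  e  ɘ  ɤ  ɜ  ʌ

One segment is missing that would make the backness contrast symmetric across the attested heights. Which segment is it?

height            front     central   back    
high              i         ɨ         ɯ       
high-mid          e         ɘ         ɤ       
low-mid           —         ɜ         ʌ       
The low-mid row has no front member, so the gap is the low-mid front unrounded vowel /ɛ/.

/ɛ/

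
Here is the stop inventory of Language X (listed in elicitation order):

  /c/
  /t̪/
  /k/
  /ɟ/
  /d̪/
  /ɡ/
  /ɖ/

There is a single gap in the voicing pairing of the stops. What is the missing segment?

dental: voiceless /t̪/, voiced /d̪/.
retroflex: voiceless —, voiced /ɖ/.
palatal: voiceless /c/, voiced /ɟ/.
velar: voiceless /k/, voiced /ɡ/.
The retroflex row has no voiceless member, so the gap is the voiceless retroflex stop /ʈ/.

/ʈ/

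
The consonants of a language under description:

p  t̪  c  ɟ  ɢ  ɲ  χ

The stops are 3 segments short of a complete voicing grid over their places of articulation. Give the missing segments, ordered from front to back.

/b/, /d̪/, /q/

place of articulation  voiceless  voiced  
bilabial          p         —       
dental            t̪        —       
palatal           c         ɟ       
uvular            —         ɢ       
Gaps, from front to back: bilabial lacks voiced (/b/); dental lacks voiced (/d̪/); uvular lacks voiceless (/q/).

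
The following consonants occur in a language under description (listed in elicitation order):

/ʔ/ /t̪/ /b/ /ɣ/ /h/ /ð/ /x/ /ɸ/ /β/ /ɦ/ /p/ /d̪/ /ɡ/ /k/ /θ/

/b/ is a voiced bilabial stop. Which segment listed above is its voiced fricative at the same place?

The voiced fricative at the same place is a voiced bilabial fricative — in this inventory, /β/.

/β/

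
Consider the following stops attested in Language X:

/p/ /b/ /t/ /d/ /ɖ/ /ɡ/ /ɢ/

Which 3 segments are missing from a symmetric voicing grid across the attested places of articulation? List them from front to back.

/ʈ/, /k/, /q/

bilabial: voiceless /p/, voiced /b/.
alveolar: voiceless /t/, voiced /d/.
retroflex: voiceless —, voiced /ɖ/.
velar: voiceless —, voiced /ɡ/.
uvular: voiceless —, voiced /ɢ/.
Gaps, from front to back: retroflex lacks voiceless (/ʈ/); velar lacks voiceless (/k/); uvular lacks voiceless (/q/).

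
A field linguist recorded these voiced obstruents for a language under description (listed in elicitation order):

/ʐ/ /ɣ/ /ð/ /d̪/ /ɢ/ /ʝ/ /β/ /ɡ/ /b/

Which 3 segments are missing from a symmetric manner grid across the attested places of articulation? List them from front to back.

bilabial: stop /b/, fricative /β/.
dental: stop /d̪/, fricative /ð/.
retroflex: stop —, fricative /ʐ/.
palatal: stop —, fricative /ʝ/.
velar: stop /ɡ/, fricative /ɣ/.
uvular: stop /ɢ/, fricative —.
Gaps, from front to back: retroflex lacks stop (/ɖ/); palatal lacks stop (/ɟ/); uvular lacks fricative (/ʁ/).

/ɖ/, /ɟ/, /ʁ/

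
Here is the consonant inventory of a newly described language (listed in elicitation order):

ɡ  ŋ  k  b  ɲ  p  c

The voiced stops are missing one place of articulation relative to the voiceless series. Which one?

bilabial: voiceless /p/, voiced /b/.
palatal: voiceless /c/, voiced —.
velar: voiceless /k/, voiced /ɡ/.
Every place of articulation has a voiced member except palatal, where /ɟ/ would be expected.

palatal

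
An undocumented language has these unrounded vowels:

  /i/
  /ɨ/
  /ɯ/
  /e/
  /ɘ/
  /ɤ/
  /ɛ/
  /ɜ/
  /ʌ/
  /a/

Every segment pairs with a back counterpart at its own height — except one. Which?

/a/

High: /i/ ~ /ɨ/ ~ /ɯ/
High-mid: /e/ ~ /ɘ/ ~ /ɤ/
Low-mid: /ɛ/ ~ /ɜ/ ~ /ʌ/
Low: only /a/ (front); no back partner.
So /a/ is the unpaired segment.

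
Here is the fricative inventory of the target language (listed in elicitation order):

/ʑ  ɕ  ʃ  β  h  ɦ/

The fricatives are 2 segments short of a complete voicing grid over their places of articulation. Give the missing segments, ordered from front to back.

bilabial: voiceless —, voiced /β/.
postalveolar: voiceless /ʃ/, voiced —.
alveolo-palatal: voiceless /ɕ/, voiced /ʑ/.
glottal: voiceless /h/, voiced /ɦ/.
Gaps, from front to back: bilabial lacks voiceless (/ɸ/); postalveolar lacks voiced (/ʒ/).

/ɸ/, /ʒ/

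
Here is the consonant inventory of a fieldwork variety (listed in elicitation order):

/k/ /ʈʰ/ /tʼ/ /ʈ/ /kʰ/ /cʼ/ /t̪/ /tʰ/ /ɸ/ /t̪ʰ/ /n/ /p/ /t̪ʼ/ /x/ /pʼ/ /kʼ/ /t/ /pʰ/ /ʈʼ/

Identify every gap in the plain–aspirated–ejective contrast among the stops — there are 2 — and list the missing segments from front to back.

/c/, /cʰ/

place of articulation  plain     aspirated  ejective
bilabial          p         pʰ        pʼ      
dental            t̪        t̪ʰ       t̪ʼ     
alveolar          t         tʰ        tʼ      
retroflex         ʈ         ʈʰ        ʈʼ      
palatal           —         —         cʼ      
velar             k         kʰ        kʼ      
Gaps, from front to back: palatal lacks plain (/c/); palatal lacks aspirated (/cʰ/).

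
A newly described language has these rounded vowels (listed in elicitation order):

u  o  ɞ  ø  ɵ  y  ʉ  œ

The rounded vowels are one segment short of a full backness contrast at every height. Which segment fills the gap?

Front: /y/ (high), /ø/ (high-mid), /œ/ (low-mid).
Central: /ʉ/ (high), /ɵ/ (high-mid), /ɞ/ (low-mid).
Back: /u/ (high), /o/ (high-mid).
The low-mid row has no back member, so the gap is the low-mid back rounded vowel /ɔ/.

/ɔ/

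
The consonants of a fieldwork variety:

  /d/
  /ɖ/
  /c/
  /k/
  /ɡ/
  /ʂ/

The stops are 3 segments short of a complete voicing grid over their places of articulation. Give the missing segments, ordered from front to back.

/t/, /ʈ/, /ɟ/

place of articulation  voiceless  voiced  
alveolar          —         d       
retroflex         —         ɖ       
palatal           c         —       
velar             k         ɡ       
Gaps, from front to back: alveolar lacks voiceless (/t/); retroflex lacks voiceless (/ʈ/); palatal lacks voiced (/ɟ/).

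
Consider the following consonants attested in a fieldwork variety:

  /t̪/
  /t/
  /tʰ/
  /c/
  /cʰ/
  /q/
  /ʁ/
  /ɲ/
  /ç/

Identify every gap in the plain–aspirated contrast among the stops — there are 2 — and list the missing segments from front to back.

/t̪ʰ/, /qʰ/

place of articulation  plain     aspirated
dental            t̪        —       
alveolar          t         tʰ      
palatal           c         cʰ      
uvular            q         —       
Gaps, from front to back: dental lacks aspirated (/t̪ʰ/); uvular lacks aspirated (/qʰ/).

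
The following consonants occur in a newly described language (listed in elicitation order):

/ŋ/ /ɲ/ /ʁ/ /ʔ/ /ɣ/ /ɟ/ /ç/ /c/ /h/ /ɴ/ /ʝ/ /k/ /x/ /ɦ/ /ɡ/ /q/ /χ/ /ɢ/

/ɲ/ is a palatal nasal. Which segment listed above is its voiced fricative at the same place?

The voiced fricative at the same place is a voiced palatal fricative — in this inventory, /ʝ/.

/ʝ/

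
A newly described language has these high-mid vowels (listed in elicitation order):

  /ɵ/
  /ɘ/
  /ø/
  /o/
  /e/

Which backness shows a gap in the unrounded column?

Unrounded: /e/ (front), /ɘ/ (central).
Rounded: /ø/ (front), /ɵ/ (central), /o/ (back).
Every backness has an unrounded member except back, where /ɤ/ would be expected.

back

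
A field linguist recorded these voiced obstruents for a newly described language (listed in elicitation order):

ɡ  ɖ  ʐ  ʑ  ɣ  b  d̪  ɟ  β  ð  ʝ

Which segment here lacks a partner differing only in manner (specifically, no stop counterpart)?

/ʑ/

Bilabial: /b/ ~ /β/
Dental: /d̪/ ~ /ð/
Retroflex: /ɖ/ ~ /ʐ/
Palatal: /ɟ/ ~ /ʝ/
Velar: /ɡ/ ~ /ɣ/
Alveolo-palatal: only /ʑ/ (fricative); no stop partner.
So /ʑ/ is the unpaired segment.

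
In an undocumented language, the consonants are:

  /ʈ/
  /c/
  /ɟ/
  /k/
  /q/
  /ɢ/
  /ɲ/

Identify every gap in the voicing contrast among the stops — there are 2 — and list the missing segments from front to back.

retroflex: voiceless /ʈ/, voiced —.
palatal: voiceless /c/, voiced /ɟ/.
velar: voiceless /k/, voiced —.
uvular: voiceless /q/, voiced /ɢ/.
Gaps, from front to back: retroflex lacks voiced (/ɖ/); velar lacks voiced (/ɡ/).

/ɖ/, /ɡ/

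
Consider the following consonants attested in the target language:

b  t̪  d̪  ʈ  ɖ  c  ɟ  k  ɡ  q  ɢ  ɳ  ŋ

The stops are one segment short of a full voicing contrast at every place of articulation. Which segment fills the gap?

bilabial: voiceless —, voiced /b/.
dental: voiceless /t̪/, voiced /d̪/.
retroflex: voiceless /ʈ/, voiced /ɖ/.
palatal: voiceless /c/, voiced /ɟ/.
velar: voiceless /k/, voiced /ɡ/.
uvular: voiceless /q/, voiced /ɢ/.
The bilabial row has no voiceless member, so the gap is the voiceless bilabial stop /p/.

/p/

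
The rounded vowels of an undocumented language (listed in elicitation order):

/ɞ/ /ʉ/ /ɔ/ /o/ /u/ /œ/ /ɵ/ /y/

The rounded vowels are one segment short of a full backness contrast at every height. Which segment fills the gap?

height            front     central   back    
high              y         ʉ         u       
high-mid          —         ɵ         o       
low-mid           œ         ɞ         ɔ       
The high-mid row has no front member, so the gap is the high-mid front rounded vowel /ø/.

/ø/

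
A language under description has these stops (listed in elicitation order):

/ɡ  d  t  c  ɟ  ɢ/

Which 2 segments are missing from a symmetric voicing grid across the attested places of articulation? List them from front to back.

/k/, /q/

place of articulation  voiceless  voiced  
alveolar          t         d       
palatal           c         ɟ       
velar             —         ɡ       
uvular            —         ɢ       
Gaps, from front to back: velar lacks voiceless (/k/); uvular lacks voiceless (/q/).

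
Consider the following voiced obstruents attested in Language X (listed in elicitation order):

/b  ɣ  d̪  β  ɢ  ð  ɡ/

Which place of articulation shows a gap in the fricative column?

uvular

bilabial: stop /b/, fricative /β/.
dental: stop /d̪/, fricative /ð/.
velar: stop /ɡ/, fricative /ɣ/.
uvular: stop /ɢ/, fricative —.
Every place of articulation has a fricative member except uvular, where /ʁ/ would be expected.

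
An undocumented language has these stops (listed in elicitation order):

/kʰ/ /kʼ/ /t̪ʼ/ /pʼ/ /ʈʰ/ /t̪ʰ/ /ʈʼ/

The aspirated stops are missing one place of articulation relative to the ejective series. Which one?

bilabial

place of articulation  aspirated  ejective
bilabial          —         pʼ      
dental            t̪ʰ       t̪ʼ     
retroflex         ʈʰ        ʈʼ      
velar             kʰ        kʼ      
Every place of articulation has an aspirated member except bilabial, where /pʰ/ would be expected.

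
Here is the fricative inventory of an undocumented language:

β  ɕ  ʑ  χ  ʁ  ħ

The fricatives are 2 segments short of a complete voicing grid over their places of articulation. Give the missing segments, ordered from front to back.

Voiceless: /ɕ/ (alveolo-palatal), /χ/ (uvular), /ħ/ (pharyngeal).
Voiced: /β/ (bilabial), /ʑ/ (alveolo-palatal), /ʁ/ (uvular).
Gaps, from front to back: bilabial lacks voiceless (/ɸ/); pharyngeal lacks voiced (/ʕ/).

/ɸ/, /ʕ/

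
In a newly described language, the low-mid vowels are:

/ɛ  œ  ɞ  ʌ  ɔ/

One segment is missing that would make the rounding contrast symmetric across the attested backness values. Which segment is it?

Unrounded: /ɛ/ (front), /ʌ/ (back).
Rounded: /œ/ (front), /ɞ/ (central), /ɔ/ (back).
The central row has no unrounded member, so the gap is the central unrounded vowel /ɜ/.

/ɜ/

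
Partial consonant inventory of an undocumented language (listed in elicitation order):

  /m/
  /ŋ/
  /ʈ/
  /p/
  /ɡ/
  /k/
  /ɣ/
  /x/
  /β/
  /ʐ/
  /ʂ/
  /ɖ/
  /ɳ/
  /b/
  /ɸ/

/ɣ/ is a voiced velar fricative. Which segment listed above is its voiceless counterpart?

/x/

The voiceless counterpart is a voiceless velar fricative — in this inventory, /x/.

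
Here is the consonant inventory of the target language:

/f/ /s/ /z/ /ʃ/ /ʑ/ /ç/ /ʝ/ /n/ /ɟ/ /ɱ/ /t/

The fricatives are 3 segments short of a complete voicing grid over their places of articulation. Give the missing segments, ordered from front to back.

/v/, /ʒ/, /ɕ/

labiodental: voiceless /f/, voiced —.
alveolar: voiceless /s/, voiced /z/.
postalveolar: voiceless /ʃ/, voiced —.
alveolo-palatal: voiceless —, voiced /ʑ/.
palatal: voiceless /ç/, voiced /ʝ/.
Gaps, from front to back: labiodental lacks voiced (/v/); postalveolar lacks voiced (/ʒ/); alveolo-palatal lacks voiceless (/ɕ/).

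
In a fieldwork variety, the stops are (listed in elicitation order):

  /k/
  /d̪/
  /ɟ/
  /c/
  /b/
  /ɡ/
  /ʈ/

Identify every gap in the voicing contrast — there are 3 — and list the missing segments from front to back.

/p/, /t̪/, /ɖ/

Voiceless: /ʈ/ (retroflex), /c/ (palatal), /k/ (velar).
Voiced: /b/ (bilabial), /d̪/ (dental), /ɟ/ (palatal), /ɡ/ (velar).
Gaps, from front to back: bilabial lacks voiceless (/p/); dental lacks voiceless (/t̪/); retroflex lacks voiced (/ɖ/).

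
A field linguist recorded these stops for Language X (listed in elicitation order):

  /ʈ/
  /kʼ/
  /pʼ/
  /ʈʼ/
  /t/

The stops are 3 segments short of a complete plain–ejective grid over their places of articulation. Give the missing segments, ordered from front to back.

Plain: /t/ (alveolar), /ʈ/ (retroflex).
Ejective: /pʼ/ (bilabial), /ʈʼ/ (retroflex), /kʼ/ (velar).
Gaps, from front to back: bilabial lacks plain (/p/); alveolar lacks ejective (/tʼ/); velar lacks plain (/k/).

/p/, /tʼ/, /k/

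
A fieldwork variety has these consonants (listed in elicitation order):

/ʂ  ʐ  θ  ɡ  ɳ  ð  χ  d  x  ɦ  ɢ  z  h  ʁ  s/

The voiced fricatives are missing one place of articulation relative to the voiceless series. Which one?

place of articulation  voiceless  voiced  
dental            θ         ð       
alveolar          s         z       
retroflex         ʂ         ʐ       
velar             x         —       
uvular            χ         ʁ       
glottal           h         ɦ       
Every place of articulation has a voiced member except velar, where /ɣ/ would be expected.

velar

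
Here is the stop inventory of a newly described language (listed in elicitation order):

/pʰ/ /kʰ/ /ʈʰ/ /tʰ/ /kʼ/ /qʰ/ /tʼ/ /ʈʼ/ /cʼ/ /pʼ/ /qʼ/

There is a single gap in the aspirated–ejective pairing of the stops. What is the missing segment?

/cʰ/

Aspirated: /pʰ/ (bilabial), /tʰ/ (alveolar), /ʈʰ/ (retroflex), /kʰ/ (velar), /qʰ/ (uvular).
Ejective: /pʼ/ (bilabial), /tʼ/ (alveolar), /ʈʼ/ (retroflex), /cʼ/ (palatal), /kʼ/ (velar), /qʼ/ (uvular).
The palatal row has no aspirated member, so the gap is the aspirated palatal stop /cʰ/.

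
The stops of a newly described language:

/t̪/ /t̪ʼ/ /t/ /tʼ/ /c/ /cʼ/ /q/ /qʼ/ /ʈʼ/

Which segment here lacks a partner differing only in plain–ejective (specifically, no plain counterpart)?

/ʈʼ/

Dental: /t̪/ ~ /t̪ʼ/
Alveolar: /t/ ~ /tʼ/
Palatal: /c/ ~ /cʼ/
Uvular: /q/ ~ /qʼ/
Retroflex: only /ʈʼ/ (ejective); no plain partner.
So /ʈʼ/ is the unpaired segment.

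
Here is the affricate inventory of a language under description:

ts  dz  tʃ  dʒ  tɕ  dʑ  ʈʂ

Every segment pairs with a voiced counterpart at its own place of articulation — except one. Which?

/ʈʂ/

Alveolar: /ts/ ~ /dz/
Postalveolar: /tʃ/ ~ /dʒ/
Alveolo-palatal: /tɕ/ ~ /dʑ/
Retroflex: only /ʈʂ/ (voiceless); no voiced partner.
So /ʈʂ/ is the unpaired segment.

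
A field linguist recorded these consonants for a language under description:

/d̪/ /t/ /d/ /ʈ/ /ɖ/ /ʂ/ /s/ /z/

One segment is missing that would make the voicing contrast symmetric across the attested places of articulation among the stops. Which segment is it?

Voiceless: /t/ (alveolar), /ʈ/ (retroflex).
Voiced: /d̪/ (dental), /d/ (alveolar), /ɖ/ (retroflex).
The dental row has no voiceless member, so the gap is the voiceless dental stop /t̪/.

/t̪/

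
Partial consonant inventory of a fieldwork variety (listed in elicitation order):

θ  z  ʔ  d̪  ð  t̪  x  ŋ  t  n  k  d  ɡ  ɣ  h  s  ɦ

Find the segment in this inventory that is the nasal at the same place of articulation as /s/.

/s/ is a voiceless alveolar fricative.
The nasal at the same place is an alveolar nasal — in this inventory, /n/.

/n/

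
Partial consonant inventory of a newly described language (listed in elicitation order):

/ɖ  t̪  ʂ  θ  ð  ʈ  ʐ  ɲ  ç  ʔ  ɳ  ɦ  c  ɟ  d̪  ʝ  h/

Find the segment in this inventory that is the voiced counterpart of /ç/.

/ʝ/

/ç/ is a voiceless palatal fricative.
The voiced counterpart is a voiced palatal fricative — in this inventory, /ʝ/.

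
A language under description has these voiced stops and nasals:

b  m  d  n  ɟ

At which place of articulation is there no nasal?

palatal

Oral stop: /b/ (bilabial), /d/ (alveolar), /ɟ/ (palatal).
Nasal: /m/ (bilabial), /n/ (alveolar).
Every place of articulation has a nasal member except palatal, where /ɲ/ would be expected.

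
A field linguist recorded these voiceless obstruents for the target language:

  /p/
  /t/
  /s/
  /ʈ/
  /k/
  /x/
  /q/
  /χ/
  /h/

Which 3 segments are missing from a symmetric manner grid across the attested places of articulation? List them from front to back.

Stop: /p/ (bilabial), /t/ (alveolar), /ʈ/ (retroflex), /k/ (velar), /q/ (uvular).
Fricative: /s/ (alveolar), /x/ (velar), /χ/ (uvular), /h/ (glottal).
Gaps, from front to back: bilabial lacks fricative (/ɸ/); retroflex lacks fricative (/ʂ/); glottal lacks stop (/ʔ/).

/ɸ/, /ʂ/, /ʔ/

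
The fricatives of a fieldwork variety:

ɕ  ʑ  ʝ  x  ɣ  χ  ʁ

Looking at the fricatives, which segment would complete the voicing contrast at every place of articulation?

alveolo-palatal: voiceless /ɕ/, voiced /ʑ/.
palatal: voiceless —, voiced /ʝ/.
velar: voiceless /x/, voiced /ɣ/.
uvular: voiceless /χ/, voiced /ʁ/.
The palatal row has no voiceless member, so the gap is the voiceless palatal fricative /ç/.

/ç/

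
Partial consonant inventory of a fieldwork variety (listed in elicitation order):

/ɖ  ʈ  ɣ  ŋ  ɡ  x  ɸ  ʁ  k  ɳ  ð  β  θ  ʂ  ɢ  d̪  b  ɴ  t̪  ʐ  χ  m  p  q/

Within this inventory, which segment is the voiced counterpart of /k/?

/ɡ/

/k/ is a voiceless velar stop.
The voiced counterpart is a voiced velar stop — in this inventory, /ɡ/.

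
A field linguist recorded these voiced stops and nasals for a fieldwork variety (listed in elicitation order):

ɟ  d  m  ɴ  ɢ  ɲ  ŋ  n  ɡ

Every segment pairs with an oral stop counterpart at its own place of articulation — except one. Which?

/m/

Alveolar: /d/ ~ /n/
Palatal: /ɟ/ ~ /ɲ/
Velar: /ɡ/ ~ /ŋ/
Uvular: /ɢ/ ~ /ɴ/
Bilabial: only /m/ (nasal); no oral stop partner.
So /m/ is the unpaired segment.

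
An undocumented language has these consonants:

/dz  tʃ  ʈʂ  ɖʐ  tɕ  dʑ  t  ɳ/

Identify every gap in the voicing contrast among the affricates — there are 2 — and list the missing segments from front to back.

place of articulation  voiceless  voiced  
alveolar          —         dz      
postalveolar      tʃ        —       
retroflex         ʈʂ        ɖʐ      
alveolo-palatal   tɕ        dʑ      
Gaps, from front to back: alveolar lacks voiceless (/ts/); postalveolar lacks voiced (/dʒ/).

/ts/, /dʒ/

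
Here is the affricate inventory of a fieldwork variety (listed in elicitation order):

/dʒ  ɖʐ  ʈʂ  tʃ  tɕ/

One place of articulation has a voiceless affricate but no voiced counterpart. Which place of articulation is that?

alveolo-palatal

postalveolar: voiceless /tʃ/, voiced /dʒ/.
retroflex: voiceless /ʈʂ/, voiced /ɖʐ/.
alveolo-palatal: voiceless /tɕ/, voiced —.
Every place of articulation has a voiced member except alveolo-palatal, where /dʑ/ would be expected.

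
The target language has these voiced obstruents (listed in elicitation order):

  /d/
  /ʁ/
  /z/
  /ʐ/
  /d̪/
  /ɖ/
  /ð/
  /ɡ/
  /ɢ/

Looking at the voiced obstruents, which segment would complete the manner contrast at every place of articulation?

Stop: /d̪/ (dental), /d/ (alveolar), /ɖ/ (retroflex), /ɡ/ (velar), /ɢ/ (uvular).
Fricative: /ð/ (dental), /z/ (alveolar), /ʐ/ (retroflex), /ʁ/ (uvular).
The velar row has no fricative member, so the gap is the velar fricative /ɣ/.

/ɣ/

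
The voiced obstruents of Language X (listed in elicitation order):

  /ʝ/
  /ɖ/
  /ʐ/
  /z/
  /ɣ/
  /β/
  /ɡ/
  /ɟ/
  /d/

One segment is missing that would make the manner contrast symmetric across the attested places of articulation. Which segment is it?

Stop: /d/ (alveolar), /ɖ/ (retroflex), /ɟ/ (palatal), /ɡ/ (velar).
Fricative: /β/ (bilabial), /z/ (alveolar), /ʐ/ (retroflex), /ʝ/ (palatal), /ɣ/ (velar).
The bilabial row has no stop member, so the gap is the bilabial stop /b/.

/b/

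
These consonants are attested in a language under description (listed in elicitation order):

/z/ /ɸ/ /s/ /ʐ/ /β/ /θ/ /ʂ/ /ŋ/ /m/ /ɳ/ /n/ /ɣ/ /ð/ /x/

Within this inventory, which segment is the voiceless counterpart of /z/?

/s/

/z/ is a voiced alveolar fricative.
The voiceless counterpart is a voiceless alveolar fricative — in this inventory, /s/.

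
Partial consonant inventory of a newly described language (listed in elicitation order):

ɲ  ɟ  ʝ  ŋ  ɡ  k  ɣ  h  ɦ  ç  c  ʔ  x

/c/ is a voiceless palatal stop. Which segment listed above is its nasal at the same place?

/ɲ/

The nasal at the same place is a palatal nasal — in this inventory, /ɲ/.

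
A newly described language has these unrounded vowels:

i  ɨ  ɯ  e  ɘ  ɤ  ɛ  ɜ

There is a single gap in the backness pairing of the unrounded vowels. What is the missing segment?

/ʌ/

Front: /i/ (high), /e/ (high-mid), /ɛ/ (low-mid).
Central: /ɨ/ (high), /ɘ/ (high-mid), /ɜ/ (low-mid).
Back: /ɯ/ (high), /ɤ/ (high-mid).
The low-mid row has no back member, so the gap is the low-mid back unrounded vowel /ʌ/.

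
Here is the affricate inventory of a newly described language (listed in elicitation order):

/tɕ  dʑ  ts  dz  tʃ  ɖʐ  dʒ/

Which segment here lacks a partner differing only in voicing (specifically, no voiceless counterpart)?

Alveolar: /ts/ ~ /dz/
Postalveolar: /tʃ/ ~ /dʒ/
Alveolo-palatal: /tɕ/ ~ /dʑ/
Retroflex: only /ɖʐ/ (voiced); no voiceless partner.
So /ɖʐ/ is the unpaired segment.

/ɖʐ/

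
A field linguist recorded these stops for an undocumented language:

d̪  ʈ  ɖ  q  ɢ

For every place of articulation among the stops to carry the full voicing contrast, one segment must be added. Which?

/t̪/

Voiceless: /ʈ/ (retroflex), /q/ (uvular).
Voiced: /d̪/ (dental), /ɖ/ (retroflex), /ɢ/ (uvular).
The dental row has no voiceless member, so the gap is the voiceless dental stop /t̪/.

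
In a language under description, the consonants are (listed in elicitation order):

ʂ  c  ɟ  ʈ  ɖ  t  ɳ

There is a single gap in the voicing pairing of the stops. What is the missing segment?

alveolar: voiceless /t/, voiced —.
retroflex: voiceless /ʈ/, voiced /ɖ/.
palatal: voiceless /c/, voiced /ɟ/.
The alveolar row has no voiced member, so the gap is the voiced alveolar stop /d/.

/d/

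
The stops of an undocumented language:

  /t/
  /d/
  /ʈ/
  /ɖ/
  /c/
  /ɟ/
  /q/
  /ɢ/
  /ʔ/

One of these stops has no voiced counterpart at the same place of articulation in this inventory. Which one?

Alveolar: /t/ ~ /d/
Retroflex: /ʈ/ ~ /ɖ/
Palatal: /c/ ~ /ɟ/
Uvular: /q/ ~ /ɢ/
Glottal: only /ʔ/ (voiceless); no voiced partner.
So /ʔ/ is the unpaired segment.

/ʔ/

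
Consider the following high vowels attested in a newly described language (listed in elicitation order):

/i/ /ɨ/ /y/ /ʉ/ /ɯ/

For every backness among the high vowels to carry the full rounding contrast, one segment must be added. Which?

/u/

front: unrounded /i/, rounded /y/.
central: unrounded /ɨ/, rounded /ʉ/.
back: unrounded /ɯ/, rounded —.
The back row has no rounded member, so the gap is the back rounded vowel /u/.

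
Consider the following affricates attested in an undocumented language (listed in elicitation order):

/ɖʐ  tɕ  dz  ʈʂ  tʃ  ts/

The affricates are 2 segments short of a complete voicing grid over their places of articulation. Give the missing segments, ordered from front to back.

place of articulation  voiceless  voiced  
alveolar          ts        dz      
postalveolar      tʃ        —       
retroflex         ʈʂ        ɖʐ      
alveolo-palatal   tɕ        —       
Gaps, from front to back: postalveolar lacks voiced (/dʒ/); alveolo-palatal lacks voiced (/dʑ/).

/dʒ/, /dʑ/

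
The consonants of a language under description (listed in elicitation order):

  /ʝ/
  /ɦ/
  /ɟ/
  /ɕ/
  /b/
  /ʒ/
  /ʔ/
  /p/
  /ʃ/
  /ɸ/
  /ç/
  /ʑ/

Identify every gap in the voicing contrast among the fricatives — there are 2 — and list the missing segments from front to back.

/β/, /h/

bilabial: voiceless /ɸ/, voiced —.
postalveolar: voiceless /ʃ/, voiced /ʒ/.
alveolo-palatal: voiceless /ɕ/, voiced /ʑ/.
palatal: voiceless /ç/, voiced /ʝ/.
glottal: voiceless —, voiced /ɦ/.
Gaps, from front to back: bilabial lacks voiced (/β/); glottal lacks voiceless (/h/).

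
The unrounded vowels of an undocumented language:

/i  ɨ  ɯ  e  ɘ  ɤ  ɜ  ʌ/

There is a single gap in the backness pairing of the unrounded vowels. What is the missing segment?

high: front /i/, central /ɨ/, back /ɯ/.
high-mid: front /e/, central /ɘ/, back /ɤ/.
low-mid: front —, central /ɜ/, back /ʌ/.
The low-mid row has no front member, so the gap is the low-mid front unrounded vowel /ɛ/.

/ɛ/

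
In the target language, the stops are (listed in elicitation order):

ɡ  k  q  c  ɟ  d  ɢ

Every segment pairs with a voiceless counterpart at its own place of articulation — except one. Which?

/d/

Palatal: /c/ ~ /ɟ/
Velar: /k/ ~ /ɡ/
Uvular: /q/ ~ /ɢ/
Alveolar: only /d/ (voiced); no voiceless partner.
So /d/ is the unpaired segment.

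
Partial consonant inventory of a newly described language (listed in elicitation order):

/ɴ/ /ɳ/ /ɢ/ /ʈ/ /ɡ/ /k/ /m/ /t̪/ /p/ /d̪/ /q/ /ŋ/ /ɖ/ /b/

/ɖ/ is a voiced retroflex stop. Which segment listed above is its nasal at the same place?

/ɳ/

The nasal at the same place is a retroflex nasal — in this inventory, /ɳ/.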